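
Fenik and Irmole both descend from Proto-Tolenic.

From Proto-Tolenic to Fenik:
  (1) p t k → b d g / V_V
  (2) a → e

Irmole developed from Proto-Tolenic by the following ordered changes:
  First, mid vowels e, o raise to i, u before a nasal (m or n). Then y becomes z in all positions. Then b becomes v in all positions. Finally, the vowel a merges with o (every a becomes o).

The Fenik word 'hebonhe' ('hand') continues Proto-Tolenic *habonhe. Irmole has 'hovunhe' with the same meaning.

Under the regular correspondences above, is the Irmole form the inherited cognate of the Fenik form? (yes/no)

yes

Derive the expected Irmole reflex of *habonhe:
Irmole: *habonhe
  habonhe → habunhe   [pre-nasal raising]
  habunhe (rule 2 does not apply)
  habunhe → havunhe   [unconditioned shift]
  havunhe → hovunhe   [vowel merger]
  giving Irmole hovunhe.
Irmole 'hovunhe' matches the regular reflex exactly, so the pair is cognate.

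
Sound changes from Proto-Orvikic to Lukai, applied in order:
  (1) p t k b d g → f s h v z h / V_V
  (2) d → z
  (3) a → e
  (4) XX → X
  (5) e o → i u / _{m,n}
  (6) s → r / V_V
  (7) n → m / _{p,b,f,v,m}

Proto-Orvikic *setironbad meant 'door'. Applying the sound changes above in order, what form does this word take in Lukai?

Lukai: *setironbad > sesironbad > sesironbaz > sesironbez > sesirunbez > serirunbez > serirumbez  (by intervocalic lenition, unconditioned shift, vowel merger, pre-nasal raising, rhotacism, nasal place assimilation)

serirumbez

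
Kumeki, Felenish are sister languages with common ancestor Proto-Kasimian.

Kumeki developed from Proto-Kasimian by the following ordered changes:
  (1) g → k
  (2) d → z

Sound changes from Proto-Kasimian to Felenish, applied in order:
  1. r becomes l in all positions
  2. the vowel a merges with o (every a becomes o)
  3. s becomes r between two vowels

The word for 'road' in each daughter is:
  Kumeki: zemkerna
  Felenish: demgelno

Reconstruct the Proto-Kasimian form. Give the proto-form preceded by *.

*demgerna

Position 4: Kumeki has k, Felenish has g. Felenish preserves g here (none of its changes turn any other segment into g), so the proto-segment is *g.
Position 8: Kumeki has a, Felenish has o. Kumeki preserves a here (none of its changes turn any other segment into a), so the proto-segment is *a.
Position 1: Kumeki has z, Felenish has d. Felenish preserves d here (none of its changes turn any other segment into d), so the proto-segment is *d.
Verify the candidate proto-form against each daughter:
Kumeki: *demgerna > demkerna > zemkerna  (by unconditioned shift, unconditioned shift)
Felenish: start from *demgerna.
  rule 1 (unconditioned shift): demgerna → demgelna
  rule 2 (vowel merger): demgelna → demgelno
  rule 3: no change — demgelno
  ⇒ Felenish demgelno
No other proto-form is consistent with every reflex, so the reconstruction is *demgerna.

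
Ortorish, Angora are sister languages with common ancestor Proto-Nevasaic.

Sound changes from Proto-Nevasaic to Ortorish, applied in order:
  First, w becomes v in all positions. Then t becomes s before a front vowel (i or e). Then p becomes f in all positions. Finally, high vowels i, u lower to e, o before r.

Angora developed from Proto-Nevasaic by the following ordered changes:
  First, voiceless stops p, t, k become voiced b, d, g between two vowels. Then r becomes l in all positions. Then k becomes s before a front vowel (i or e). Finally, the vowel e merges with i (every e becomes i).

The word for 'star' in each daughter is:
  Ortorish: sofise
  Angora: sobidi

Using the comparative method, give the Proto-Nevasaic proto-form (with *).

*sopite

Position 5: Ortorish has s, Angora has d. Taking the neighbouring segments as reconstructed: Ortorish s could go back to *t or *s; Angora d could go back to *t or *d — the one source consistent with every daughter is *t.
Position 6: Ortorish has e, Angora has i. Taking the neighbouring segments as reconstructed: Ortorish e can only go back to *e; Angora i could go back to *e or *i — the one source consistent with every daughter is *e.
Continuing position by position gives *sopite; check it forward:
Ortorish: *sopite
  sopite (rule 1 does not apply)
  sopite → sopise   [palatalisation]
  sopise → sofise   [unconditioned shift]
  sofise (rule 4 does not apply)
  giving Ortorish sofise.
Angora: *sopite
  sopite → sobide   [intervocalic voicing]
  sobide (rule 2 does not apply)
  sobide (rule 3 does not apply)
  sobide → sobidi   [vowel merger]
  giving Angora sobidi.
No other proto-form is consistent with every reflex, so the reconstruction is *sopite.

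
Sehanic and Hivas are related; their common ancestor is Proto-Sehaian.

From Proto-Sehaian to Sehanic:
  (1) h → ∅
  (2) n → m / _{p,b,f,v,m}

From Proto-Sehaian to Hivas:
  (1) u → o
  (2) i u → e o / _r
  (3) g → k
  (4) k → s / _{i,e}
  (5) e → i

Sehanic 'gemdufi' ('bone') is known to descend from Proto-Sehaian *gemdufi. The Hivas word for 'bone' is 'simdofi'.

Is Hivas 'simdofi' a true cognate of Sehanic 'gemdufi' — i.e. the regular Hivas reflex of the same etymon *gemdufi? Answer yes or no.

yes

Derive the expected Hivas reflex of *gemdufi:
Hivas: *gemdufi > gemdofi > kemdofi > semdofi > simdofi  (by vowel merger, unconditioned shift, palatalisation, vowel merger)
Hivas 'simdofi' matches the regular reflex exactly, so the pair is cognate.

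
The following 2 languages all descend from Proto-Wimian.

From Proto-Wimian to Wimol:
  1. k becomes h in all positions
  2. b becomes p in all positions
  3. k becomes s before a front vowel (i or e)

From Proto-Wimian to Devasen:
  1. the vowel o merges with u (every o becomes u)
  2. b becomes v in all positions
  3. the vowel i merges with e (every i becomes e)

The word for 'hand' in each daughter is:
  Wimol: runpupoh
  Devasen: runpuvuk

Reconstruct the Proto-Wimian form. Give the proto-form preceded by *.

*runpubok

Position 6: Wimol has p, Devasen has v. Taking the neighbouring segments as reconstructed: Wimol p could go back to *p or *b; Devasen v could go back to *b or *v — the one source consistent with every daughter is *b.
Position 8: Wimol has h, Devasen has k. Devasen preserves k here (none of its changes turn any other segment into k), so the proto-segment is *k.
Position 7: Wimol has o, Devasen has u. Wimol preserves o here (none of its changes turn any other segment into o), so the proto-segment is *o.
Verify the candidate proto-form against each daughter:
Wimol: *runpubok > runpuboh > runpupoh  (by unconditioned shift, unconditioned shift)
Devasen: start from *runpubok.
  rule 1 (vowel merger): runpubok → runpubuk
  rule 2 (unconditioned shift): runpubuk → runpuvuk
  rule 3: no change — runpuvuk
  ⇒ Devasen runpuvuk
No other proto-form is consistent with every reflex, so the reconstruction is *runpubok.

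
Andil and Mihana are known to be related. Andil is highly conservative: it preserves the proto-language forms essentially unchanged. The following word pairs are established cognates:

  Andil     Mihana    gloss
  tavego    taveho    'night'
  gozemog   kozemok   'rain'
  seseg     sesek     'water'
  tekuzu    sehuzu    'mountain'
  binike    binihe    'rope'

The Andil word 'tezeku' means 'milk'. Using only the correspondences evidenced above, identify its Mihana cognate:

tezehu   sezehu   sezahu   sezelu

tekuzu ~ sehuzu — Andil t corresponds to Mihana s word-initially before a front vowel.
tekuzu ~ sehuzu — Andil k corresponds to Mihana h between vowels (before a back vowel).
Applying these to Andil 'tezeku':
  tezeku → sezeku   (t→s word-initially before a front vowel)
  sezeku → sezehu   (k→h between vowels (before a back vowel))
So the Mihana cognate is 'sezehu'.

sezehu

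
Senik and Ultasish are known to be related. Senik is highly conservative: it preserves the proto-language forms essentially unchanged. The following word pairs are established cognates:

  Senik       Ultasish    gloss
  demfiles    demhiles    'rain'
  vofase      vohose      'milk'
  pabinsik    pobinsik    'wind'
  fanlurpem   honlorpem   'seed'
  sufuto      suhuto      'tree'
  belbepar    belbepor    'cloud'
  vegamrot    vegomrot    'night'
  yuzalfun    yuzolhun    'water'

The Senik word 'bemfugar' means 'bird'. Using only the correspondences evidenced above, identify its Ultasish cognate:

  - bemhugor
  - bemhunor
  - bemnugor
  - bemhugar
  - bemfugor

bemhugor

yuzalfun ~ yuzolhun — Senik f corresponds to Ultasish h after a consonant, before a back vowel.
belbepar ~ belbepor — Senik a corresponds to Ultasish o after a consonant, before r.
Applying these to Senik 'bemfugar':
  bemfugar → bemhugar   (f→h after a consonant, before a back vowel)
  bemhugar → bemhugor   (a→o after a consonant, before r)
So the Ultasish cognate is 'bemhugor'.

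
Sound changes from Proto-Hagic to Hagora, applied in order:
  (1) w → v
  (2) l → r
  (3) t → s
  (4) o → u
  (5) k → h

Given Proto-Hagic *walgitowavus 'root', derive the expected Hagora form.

vargisuvavus

Hagora: *walgitowavus > valgitovavus > vargitovavus > vargisovavus > vargisuvavus  (by unconditioned shift, unconditioned shift, unconditioned shift, vowel merger)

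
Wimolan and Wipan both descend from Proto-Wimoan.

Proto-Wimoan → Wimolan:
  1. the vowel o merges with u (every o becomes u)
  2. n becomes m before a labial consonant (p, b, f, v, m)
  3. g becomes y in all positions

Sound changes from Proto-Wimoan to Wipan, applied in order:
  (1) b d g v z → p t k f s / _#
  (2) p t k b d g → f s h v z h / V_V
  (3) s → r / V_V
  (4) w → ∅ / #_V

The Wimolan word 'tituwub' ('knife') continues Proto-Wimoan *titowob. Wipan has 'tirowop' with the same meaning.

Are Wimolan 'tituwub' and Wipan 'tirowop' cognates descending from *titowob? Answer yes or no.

Derive the expected Wipan reflex of *titowob:
Wipan: *titowob > titowop > tisowop > tirowop  (by final devoicing, intervocalic lenition, rhotacism)
Wipan 'tirowop' matches the regular reflex exactly, so the pair is cognate.

yes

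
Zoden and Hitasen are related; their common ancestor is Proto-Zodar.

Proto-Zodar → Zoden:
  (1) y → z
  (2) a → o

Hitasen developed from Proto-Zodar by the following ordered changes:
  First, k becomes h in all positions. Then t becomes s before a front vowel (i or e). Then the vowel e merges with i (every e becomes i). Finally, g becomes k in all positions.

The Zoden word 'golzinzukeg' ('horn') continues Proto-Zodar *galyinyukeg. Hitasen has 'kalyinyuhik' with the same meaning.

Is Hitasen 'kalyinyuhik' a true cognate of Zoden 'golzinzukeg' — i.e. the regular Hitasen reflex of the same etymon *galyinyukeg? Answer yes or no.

yes

Derive the expected Hitasen reflex of *galyinyukeg:
Hitasen: start from *galyinyukeg.
  rule 1 (unconditioned shift): galyinyukeg → galyinyuheg
  rule 2: no change — galyinyuheg
  rule 3 (vowel merger): galyinyuheg → galyinyuhig
  rule 4 (unconditioned shift): galyinyuhig → kalyinyuhik
  ⇒ Hitasen kalyinyuhik
Hitasen 'kalyinyuhik' matches the regular reflex exactly, so the pair is cognate.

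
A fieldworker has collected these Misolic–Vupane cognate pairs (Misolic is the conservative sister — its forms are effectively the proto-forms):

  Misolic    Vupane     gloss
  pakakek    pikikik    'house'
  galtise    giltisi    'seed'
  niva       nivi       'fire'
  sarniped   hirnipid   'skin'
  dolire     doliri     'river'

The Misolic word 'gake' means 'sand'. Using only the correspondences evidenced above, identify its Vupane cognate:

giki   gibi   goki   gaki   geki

pakakek ~ pikikik, galtise ~ giltisi — Misolic a corresponds to Vupane i after a consonant, before a consonant other than r, m, n, p, b, f, v.
galtise ~ giltisi, dolire ~ doliri — Misolic e corresponds to Vupane i word-finally.
Applying these to Misolic 'gake':
  gake → gike   (a→i after a consonant, before a consonant other than r, m, n, p, b, f, v)
  gike → giki   (e→i word-finally)
So the Vupane cognate is 'giki'.

giki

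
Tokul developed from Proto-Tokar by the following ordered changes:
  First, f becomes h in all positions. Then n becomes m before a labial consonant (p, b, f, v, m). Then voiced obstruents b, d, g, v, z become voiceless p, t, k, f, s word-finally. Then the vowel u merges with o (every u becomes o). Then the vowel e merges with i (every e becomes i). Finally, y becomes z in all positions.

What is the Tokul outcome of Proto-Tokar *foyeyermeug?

Tokul: *foyeyermeug > hoyeyermeug > hoyeyermeuk > hoyeyermeok > hoyiyirmiok > hozizirmiok  (by unconditioned shift, final devoicing, vowel merger, vowel merger, unconditioned shift)

hozizirmiok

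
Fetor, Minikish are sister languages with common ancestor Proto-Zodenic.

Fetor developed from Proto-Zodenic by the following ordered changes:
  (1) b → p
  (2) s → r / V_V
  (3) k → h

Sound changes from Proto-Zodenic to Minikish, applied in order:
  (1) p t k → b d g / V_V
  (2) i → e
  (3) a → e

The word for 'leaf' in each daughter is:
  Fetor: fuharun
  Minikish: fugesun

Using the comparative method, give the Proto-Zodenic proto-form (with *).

Position 4: Fetor has a, Minikish has e. Fetor preserves a here (none of its changes turn any other segment into a), so the proto-segment is *a.
Position 3: Fetor has h, Minikish has g. Taking the neighbouring segments as reconstructed: Fetor h could go back to *k or *h; Minikish g could go back to *k or *g — the one source consistent with every daughter is *k.
Position 5: Fetor has r, Minikish has s. Minikish preserves s here (none of its changes turn any other segment into s), so the proto-segment is *s.
This points to *fukasun. Verify forward in each daughter:
Fetor: start from *fukasun.
  rule 1: no change — fukasun
  rule 2 (rhotacism): fukasun → fukarun
  rule 3 (unconditioned shift): fukarun → fuharun
  ⇒ Fetor fuharun
Minikish: *fukasun
  fukasun → fugasun   [intervocalic voicing]
  fugasun (rule 2 does not apply)
  fugasun → fugesun   [vowel merger]
  giving Minikish fugesun.
Only *fukasun yields all of Fetor fuharun, Minikish fugesun.

*fukasun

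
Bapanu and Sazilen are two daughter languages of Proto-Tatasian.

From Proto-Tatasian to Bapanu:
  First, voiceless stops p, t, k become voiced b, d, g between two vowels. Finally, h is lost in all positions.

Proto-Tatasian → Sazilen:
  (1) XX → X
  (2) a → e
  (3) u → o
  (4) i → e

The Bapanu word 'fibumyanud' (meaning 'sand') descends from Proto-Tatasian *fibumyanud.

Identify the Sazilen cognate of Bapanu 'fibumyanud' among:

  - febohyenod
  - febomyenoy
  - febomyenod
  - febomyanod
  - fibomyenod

Sazilen: *fibumyanud
  fibumyanud (rule 1 does not apply)
  fibumyanud → fibumyenud   [vowel merger]
  fibumyenud → fibomyenod   [vowel merger]
  fibomyenod → febomyenod   [vowel merger]
  giving Sazilen febomyenod.

febomyenod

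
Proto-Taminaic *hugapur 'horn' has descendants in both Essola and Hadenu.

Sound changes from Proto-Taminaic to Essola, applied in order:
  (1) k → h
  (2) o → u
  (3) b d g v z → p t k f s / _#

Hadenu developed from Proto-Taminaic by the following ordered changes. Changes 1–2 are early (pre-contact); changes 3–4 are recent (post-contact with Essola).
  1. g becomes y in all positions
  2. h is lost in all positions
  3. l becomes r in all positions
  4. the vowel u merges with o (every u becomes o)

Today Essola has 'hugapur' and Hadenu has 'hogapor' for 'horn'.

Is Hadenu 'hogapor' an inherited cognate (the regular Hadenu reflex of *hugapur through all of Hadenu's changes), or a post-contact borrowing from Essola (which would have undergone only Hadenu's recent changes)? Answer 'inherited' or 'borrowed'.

If inherited, *hugapur would pass through all of Hadenu's changes:
Hadenu: *hugapur
  hugapur → huyapur   [unconditioned shift]
  huyapur → uyapur   [h-loss]
  uyapur (rule 3 does not apply)
  uyapur → oyapor   [vowel merger]
  giving Hadenu oyapor.
If borrowed from Essola 'hugapur' after the early changes, it would undergo only the recent ones:
  rule 3 (unconditioned shift): no change (hugapur)
  rule 4 (vowel merger): hugapur → hogapor
  ⇒ as a loan: hogapor
Hadenu 'hogapor' matches the loan outcome 'hogapor', not the inherited 'oyapor' — it skipped the early Hadenu changes, so it was borrowed from Essola.

borrowed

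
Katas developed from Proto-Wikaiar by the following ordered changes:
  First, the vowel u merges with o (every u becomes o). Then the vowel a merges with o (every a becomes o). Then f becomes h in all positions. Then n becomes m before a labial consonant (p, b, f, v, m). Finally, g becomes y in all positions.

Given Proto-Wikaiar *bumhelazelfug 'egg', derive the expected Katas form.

bomhelozelhoy

Katas: *bumhelazelfug > bomhelazelfog > bomhelozelfog > bomhelozelhog > bomhelozelhoy  (by vowel merger, vowel merger, unconditioned shift, unconditioned shift)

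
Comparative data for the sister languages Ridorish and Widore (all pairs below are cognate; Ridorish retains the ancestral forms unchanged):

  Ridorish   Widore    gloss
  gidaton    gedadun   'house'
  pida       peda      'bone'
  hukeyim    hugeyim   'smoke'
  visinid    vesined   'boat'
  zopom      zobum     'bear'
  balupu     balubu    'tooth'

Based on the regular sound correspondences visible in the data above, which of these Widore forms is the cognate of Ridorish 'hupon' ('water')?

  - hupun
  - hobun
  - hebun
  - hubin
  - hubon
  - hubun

hubun

zopom ~ zobum — Ridorish p corresponds to Widore b between vowels (before a back vowel).
gidaton ~ gedadun — Ridorish o corresponds to Widore u after a consonant, before a nasal.
Applying these to Ridorish 'hupon':
  hupon → hubon   (p→b between vowels (before a back vowel))
  hubon → hubun   (o→u after a consonant, before a nasal)
So the Widore cognate is 'hubun'.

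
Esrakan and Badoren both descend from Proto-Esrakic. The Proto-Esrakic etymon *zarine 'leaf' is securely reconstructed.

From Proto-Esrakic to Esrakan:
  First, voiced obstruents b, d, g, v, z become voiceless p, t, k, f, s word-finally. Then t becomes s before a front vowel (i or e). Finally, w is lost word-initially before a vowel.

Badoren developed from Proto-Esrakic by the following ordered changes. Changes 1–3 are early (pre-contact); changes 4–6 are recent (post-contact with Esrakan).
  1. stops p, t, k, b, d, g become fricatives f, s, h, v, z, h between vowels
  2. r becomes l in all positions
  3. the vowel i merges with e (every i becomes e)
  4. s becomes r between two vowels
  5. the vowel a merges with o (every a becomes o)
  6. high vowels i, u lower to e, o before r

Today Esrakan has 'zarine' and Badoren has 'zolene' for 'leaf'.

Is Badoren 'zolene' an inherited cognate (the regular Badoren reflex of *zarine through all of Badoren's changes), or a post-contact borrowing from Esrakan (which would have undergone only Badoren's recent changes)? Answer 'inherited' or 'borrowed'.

inherited

If inherited, *zarine would pass through all of Badoren's changes:
Badoren: *zarine
  zarine (rule 1 does not apply)
  zarine → zaline   [unconditioned shift]
  zaline → zalene   [vowel merger]
  zalene (rule 4 does not apply)
  zalene → zolene   [vowel merger]
  zolene (rule 6 does not apply)
  giving Badoren zolene.
If borrowed from Esrakan 'zarine' after the early changes, it would undergo only the recent ones:
  rule 4 (rhotacism): no change (zarine)
  rule 5 (vowel merger): zarine → zorine
  rule 6 (pre-rhotic lowering): no change (zorine)
  ⇒ as a loan: zorine
Badoren 'zolene' matches the inherited outcome exactly, so it is an inherited cognate, not a loan.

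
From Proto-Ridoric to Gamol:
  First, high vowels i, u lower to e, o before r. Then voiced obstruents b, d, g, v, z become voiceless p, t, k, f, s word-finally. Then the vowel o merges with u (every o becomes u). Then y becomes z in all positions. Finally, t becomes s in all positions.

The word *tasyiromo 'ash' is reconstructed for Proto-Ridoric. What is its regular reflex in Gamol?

saszerumu

Gamol: *tasyiromo
  tasyiromo → tasyeromo   [pre-rhotic lowering]
  tasyeromo (rule 2 does not apply)
  tasyeromo → tasyerumu   [vowel merger]
  tasyerumu → taszerumu   [unconditioned shift]
  taszerumu → saszerumu   [unconditioned shift]
  giving Gamol saszerumu.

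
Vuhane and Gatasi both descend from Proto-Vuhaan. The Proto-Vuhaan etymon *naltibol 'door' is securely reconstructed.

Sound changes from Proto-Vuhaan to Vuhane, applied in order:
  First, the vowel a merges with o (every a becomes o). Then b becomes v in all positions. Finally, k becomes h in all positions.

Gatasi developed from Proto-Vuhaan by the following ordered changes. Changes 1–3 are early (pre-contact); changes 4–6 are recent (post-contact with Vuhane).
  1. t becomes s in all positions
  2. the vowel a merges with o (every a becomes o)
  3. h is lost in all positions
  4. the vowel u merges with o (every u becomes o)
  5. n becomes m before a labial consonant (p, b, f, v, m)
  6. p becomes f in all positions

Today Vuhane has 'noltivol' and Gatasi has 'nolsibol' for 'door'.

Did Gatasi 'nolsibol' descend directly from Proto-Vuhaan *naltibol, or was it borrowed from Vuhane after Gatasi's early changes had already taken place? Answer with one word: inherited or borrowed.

If inherited, *naltibol would pass through all of Gatasi's changes:
Gatasi: *naltibol > nalsibol > nolsibol  (by unconditioned shift, vowel merger)
If borrowed from Vuhane 'noltivol' after the early changes, it would undergo only the recent ones:
  rule 4 (vowel merger): no change (noltivol)
  rule 5 (nasal place assimilation): no change (noltivol)
  rule 6 (unconditioned shift): no change (noltivol)
  ⇒ as a loan: noltivol
Gatasi 'nolsibol' matches the inherited outcome exactly, so it is an inherited cognate, not a loan.

inherited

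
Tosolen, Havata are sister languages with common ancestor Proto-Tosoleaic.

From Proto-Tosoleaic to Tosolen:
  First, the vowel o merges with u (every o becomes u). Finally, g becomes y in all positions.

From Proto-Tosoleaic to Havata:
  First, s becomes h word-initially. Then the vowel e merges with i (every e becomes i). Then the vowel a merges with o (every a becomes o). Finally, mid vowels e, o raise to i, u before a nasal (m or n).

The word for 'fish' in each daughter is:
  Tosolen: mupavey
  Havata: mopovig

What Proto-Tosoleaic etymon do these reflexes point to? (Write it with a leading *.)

Position 4: Tosolen has a, Havata has o. Tosolen preserves a here (none of its changes turn any other segment into a), so the proto-segment is *a.
Position 7: Tosolen has y, Havata has g. Havata preserves g here (none of its changes turn any other segment into g), so the proto-segment is *g.
Continuing position by position gives *mopaveg; check it forward:
Tosolen: start from *mopaveg.
  rule 1 (vowel merger): mopaveg → mupaveg
  rule 2 (unconditioned shift): mupaveg → mupavey
  ⇒ Tosolen mupavey
Havata: *mopaveg > mopavig > mopovig  (by vowel merger, vowel merger)
Only *mopaveg yields all of Tosolen mupavey, Havata mopovig.

*mopaveg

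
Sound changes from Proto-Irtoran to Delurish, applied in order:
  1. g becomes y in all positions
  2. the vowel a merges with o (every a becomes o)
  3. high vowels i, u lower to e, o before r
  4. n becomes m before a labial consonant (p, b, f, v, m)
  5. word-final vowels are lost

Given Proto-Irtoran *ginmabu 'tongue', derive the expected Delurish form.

yimmob

Delurish: *ginmabu
  ginmabu → yinmabu   [unconditioned shift]
  yinmabu → yinmobu   [vowel merger]
  yinmobu (rule 3 does not apply)
  yinmobu → yimmobu   [nasal place assimilation]
  yimmobu → yimmob   [apocope]
  giving Delurish yimmob.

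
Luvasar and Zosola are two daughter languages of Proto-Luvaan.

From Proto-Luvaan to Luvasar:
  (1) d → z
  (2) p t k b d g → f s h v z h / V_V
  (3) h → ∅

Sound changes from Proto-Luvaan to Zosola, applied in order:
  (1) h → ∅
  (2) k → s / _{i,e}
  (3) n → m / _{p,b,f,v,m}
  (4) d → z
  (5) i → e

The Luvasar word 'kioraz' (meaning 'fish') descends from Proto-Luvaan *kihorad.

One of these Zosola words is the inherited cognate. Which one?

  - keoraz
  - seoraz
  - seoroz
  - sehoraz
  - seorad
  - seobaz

Zosola: *kihorad > kiorad > siorad > sioraz > seoraz  (by h-loss, palatalisation, unconditioned shift, vowel merger)

seoraz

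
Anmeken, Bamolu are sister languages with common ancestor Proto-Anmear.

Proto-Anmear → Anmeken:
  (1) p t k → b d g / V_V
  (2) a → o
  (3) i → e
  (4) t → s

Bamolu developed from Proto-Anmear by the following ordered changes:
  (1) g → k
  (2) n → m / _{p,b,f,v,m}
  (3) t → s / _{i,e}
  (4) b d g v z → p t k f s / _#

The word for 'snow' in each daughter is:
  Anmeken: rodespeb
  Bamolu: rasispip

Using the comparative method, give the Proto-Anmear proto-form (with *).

*ratispib

Position 4: Anmeken has e, Bamolu has i. Bamolu preserves i here (none of its changes turn any other segment into i), so the proto-segment is *i.
Position 2: Anmeken has o, Bamolu has a. Bamolu preserves a here (none of its changes turn any other segment into a), so the proto-segment is *a.
Position 8: Anmeken has b, Bamolu has p. Taking the neighbouring segments as reconstructed: Anmeken b can only go back to *b; Bamolu p could go back to *p or *b — the one source consistent with every daughter is *b.
This points to *ratispib. Verify forward in each daughter:
Anmeken: start from *ratispib.
  rule 1 (intervocalic voicing): ratispib → radispib
  rule 2 (vowel merger): radispib → rodispib
  rule 3 (vowel merger): rodispib → rodespeb
  rule 4: no change — rodespeb
  ⇒ Anmeken rodespeb
Bamolu: start from *ratispib.
  rule 1: no change — ratispib
  rule 2: no change — ratispib
  rule 3 (palatalisation): ratispib → rasispib
  rule 4 (final devoicing): rasispib → rasispip
  ⇒ Bamolu rasispip
Only *ratispib yields all of Anmeken rodespeb, Bamolu rasispip.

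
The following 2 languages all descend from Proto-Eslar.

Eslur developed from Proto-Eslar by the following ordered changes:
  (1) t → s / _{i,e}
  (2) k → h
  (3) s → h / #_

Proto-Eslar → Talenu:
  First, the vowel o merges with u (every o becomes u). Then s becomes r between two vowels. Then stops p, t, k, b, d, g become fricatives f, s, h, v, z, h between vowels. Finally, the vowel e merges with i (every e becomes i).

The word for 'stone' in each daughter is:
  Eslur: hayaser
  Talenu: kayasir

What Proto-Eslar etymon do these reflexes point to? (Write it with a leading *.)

Position 1: Eslur has h, Talenu has k. Talenu preserves k here (none of its changes turn any other segment into k), so the proto-segment is *k.
Position 5: Eslur has s, Talenu has s. Taking the neighbouring segments as reconstructed: Eslur s could go back to *t or *s; Talenu s can only go back to *t — the one source consistent with every daughter is *t.
Position 6: Eslur has e, Talenu has i. Eslur preserves e here (none of its changes turn any other segment into e), so the proto-segment is *e.
Continuing position by position gives *kayater; check it forward:
Eslur: start from *kayater.
  rule 1 (palatalisation): kayater → kayaser
  rule 2 (unconditioned shift): kayaser → hayaser
  rule 3: no change — hayaser
  ⇒ Eslur hayaser
Talenu: *kayater > kayaser > kayasir  (by intervocalic lenition, vowel merger)
*kayater is the unique common source.

*kayater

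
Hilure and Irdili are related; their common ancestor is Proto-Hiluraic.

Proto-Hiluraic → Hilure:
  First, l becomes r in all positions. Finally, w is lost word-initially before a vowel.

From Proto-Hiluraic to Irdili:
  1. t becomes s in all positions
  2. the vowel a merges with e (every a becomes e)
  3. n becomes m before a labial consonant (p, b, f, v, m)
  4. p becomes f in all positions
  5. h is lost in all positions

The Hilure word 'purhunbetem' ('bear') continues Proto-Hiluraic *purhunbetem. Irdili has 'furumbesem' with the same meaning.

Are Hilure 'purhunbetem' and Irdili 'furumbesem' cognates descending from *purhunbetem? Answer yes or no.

Derive the expected Irdili reflex of *purhunbetem:
Irdili: *purhunbetem > purhunbesem > purhumbesem > furhumbesem > furumbesem  (by unconditioned shift, nasal place assimilation, unconditioned shift, h-loss)
Irdili 'furumbesem' matches the regular reflex exactly, so the pair is cognate.

yes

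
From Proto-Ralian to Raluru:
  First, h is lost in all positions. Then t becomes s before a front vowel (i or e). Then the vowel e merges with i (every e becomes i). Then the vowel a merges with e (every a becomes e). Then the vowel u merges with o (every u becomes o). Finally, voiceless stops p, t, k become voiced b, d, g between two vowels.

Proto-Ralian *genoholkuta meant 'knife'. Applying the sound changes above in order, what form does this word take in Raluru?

ginoolkode

Raluru: start from *genoholkuta.
  rule 1 (h-loss): genoholkuta → genoolkuta
  rule 2: no change — genoolkuta
  rule 3 (vowel merger): genoolkuta → ginoolkuta
  rule 4 (vowel merger): ginoolkuta → ginoolkute
  rule 5 (vowel merger): ginoolkute → ginoolkote
  rule 6 (intervocalic voicing): ginoolkote → ginoolkode
  ⇒ Raluru ginoolkode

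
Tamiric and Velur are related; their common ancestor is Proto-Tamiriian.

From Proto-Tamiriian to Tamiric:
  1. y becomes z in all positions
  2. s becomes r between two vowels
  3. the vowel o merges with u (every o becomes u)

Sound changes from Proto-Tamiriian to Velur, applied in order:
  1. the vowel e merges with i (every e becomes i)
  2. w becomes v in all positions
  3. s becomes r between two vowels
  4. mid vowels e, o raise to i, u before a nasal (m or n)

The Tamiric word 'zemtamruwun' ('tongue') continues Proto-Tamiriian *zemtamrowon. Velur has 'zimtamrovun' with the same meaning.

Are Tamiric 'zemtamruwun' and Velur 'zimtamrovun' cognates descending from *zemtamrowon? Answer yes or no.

Derive the expected Velur reflex of *zemtamrowon:
Velur: *zemtamrowon
  zemtamrowon → zimtamrowon   [vowel merger]
  zimtamrowon → zimtamrovon   [unconditioned shift]
  zimtamrovon (rule 3 does not apply)
  zimtamrovon → zimtamrovun   [pre-nasal raising]
  giving Velur zimtamrovun.
Velur 'zimtamrovun' matches the regular reflex exactly, so the pair is cognate.

yes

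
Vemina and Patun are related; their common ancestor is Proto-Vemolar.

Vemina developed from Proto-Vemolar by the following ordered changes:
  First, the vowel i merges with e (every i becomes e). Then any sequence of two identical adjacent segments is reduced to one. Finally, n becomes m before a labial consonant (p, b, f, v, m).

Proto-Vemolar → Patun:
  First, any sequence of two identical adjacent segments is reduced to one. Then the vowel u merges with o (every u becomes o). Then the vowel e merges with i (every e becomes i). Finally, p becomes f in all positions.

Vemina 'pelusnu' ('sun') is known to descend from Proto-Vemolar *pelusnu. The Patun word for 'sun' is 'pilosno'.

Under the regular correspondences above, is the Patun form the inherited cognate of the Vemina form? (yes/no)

no

Derive the expected Patun reflex of *pelusnu:
Patun: *pelusnu > pelosno > pilosno > filosno  (by vowel merger, vowel merger, unconditioned shift)
The regular Patun reflex would be 'filosno', but the attested form is 'pilosno'. The correspondence is irregular, so they are not cognates (the Patun form has a different source).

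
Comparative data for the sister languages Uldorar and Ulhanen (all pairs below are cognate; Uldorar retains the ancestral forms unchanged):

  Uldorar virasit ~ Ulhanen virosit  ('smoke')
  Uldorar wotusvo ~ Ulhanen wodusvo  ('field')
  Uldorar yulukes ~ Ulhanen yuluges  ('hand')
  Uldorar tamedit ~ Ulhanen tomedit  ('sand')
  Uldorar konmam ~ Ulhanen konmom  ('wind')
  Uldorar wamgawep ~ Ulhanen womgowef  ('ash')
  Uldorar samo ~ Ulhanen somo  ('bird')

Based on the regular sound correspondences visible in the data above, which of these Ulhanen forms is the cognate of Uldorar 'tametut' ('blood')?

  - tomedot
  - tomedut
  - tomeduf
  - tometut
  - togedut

tomedut

tamedit ~ tomedit, konmam ~ konmom — Uldorar a corresponds to Ulhanen o after a consonant, before a nasal.
wotusvo ~ wodusvo — Uldorar t corresponds to Ulhanen d between vowels (before a back vowel).
Applying these to Uldorar 'tametut':
  tametut → tometut   (a→o after a consonant, before a nasal)
  tometut → tomedut   (t→d between vowels (before a back vowel))
So the Ulhanen cognate is 'tomedut'.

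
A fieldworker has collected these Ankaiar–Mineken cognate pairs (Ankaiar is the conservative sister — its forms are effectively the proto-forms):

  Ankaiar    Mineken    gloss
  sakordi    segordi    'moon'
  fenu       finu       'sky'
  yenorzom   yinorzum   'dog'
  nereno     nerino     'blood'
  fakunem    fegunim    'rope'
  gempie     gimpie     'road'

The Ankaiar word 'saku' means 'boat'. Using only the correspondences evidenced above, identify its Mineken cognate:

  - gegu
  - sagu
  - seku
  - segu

segu

sakordi ~ segordi, fakunem ~ fegunim — Ankaiar a corresponds to Mineken e after a consonant, before a consonant other than r, m, n, p, b, f, v.
fakunem ~ fegunim — Ankaiar k corresponds to Mineken g between vowels (before a back vowel).
Applying these to Ankaiar 'saku':
  saku → seku   (a→e after a consonant, before a consonant other than r, m, n, p, b, f, v)
  seku → segu   (k→g between vowels (before a back vowel))
So the Mineken cognate is 'segu'.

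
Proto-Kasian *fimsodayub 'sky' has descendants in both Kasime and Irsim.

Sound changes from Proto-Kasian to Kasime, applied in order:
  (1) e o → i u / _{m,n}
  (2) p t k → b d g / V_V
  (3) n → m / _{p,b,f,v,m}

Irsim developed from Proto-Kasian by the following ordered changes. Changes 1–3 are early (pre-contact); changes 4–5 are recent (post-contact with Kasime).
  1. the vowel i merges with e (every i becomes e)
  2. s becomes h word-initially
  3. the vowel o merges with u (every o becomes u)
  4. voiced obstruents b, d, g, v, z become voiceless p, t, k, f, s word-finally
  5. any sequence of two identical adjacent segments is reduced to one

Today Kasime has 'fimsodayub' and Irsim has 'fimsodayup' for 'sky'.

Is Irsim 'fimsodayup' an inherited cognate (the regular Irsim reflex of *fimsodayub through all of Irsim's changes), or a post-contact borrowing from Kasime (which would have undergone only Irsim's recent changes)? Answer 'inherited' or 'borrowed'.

If inherited, *fimsodayub would pass through all of Irsim's changes:
Irsim: *fimsodayub > femsodayub > femsudayub > femsudayup  (by vowel merger, vowel merger, final devoicing)
If borrowed from Kasime 'fimsodayub' after the early changes, it would undergo only the recent ones:
  rule 4 (final devoicing): fimsodayub → fimsodayup
  rule 5 (degemination): no change (fimsodayup)
  ⇒ as a loan: fimsodayup
Irsim 'fimsodayup' matches the loan outcome 'fimsodayup', not the inherited 'femsudayup' — it skipped the early Irsim changes, so it was borrowed from Kasime.

borrowed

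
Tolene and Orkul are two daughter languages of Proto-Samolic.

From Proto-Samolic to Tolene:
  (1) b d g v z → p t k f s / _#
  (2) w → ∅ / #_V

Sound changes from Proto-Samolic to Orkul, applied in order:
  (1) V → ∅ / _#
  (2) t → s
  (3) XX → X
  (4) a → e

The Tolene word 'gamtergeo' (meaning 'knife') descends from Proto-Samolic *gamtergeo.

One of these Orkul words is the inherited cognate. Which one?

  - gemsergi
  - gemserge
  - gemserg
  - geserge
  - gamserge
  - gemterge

gemserge

Orkul: start from *gamtergeo.
  rule 1 (apocope): gamtergeo → gamterge
  rule 2 (unconditioned shift): gamterge → gamserge
  rule 3: no change — gamserge
  rule 4 (vowel merger): gamserge → gemserge
  ⇒ Orkul gemserge
Only 'gemserge' matches the regular Orkul development of *gamtergeo.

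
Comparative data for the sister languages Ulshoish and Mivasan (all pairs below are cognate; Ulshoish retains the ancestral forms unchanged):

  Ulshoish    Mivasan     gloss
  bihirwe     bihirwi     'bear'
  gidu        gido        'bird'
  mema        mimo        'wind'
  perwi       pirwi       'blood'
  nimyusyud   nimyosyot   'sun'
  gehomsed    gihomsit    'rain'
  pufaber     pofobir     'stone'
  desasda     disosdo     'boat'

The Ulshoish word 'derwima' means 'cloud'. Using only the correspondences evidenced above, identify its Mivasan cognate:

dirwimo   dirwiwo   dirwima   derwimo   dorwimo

perwi ~ pirwi, pufaber ~ pofobir — Ulshoish e corresponds to Mivasan i after a consonant, before r.
mema ~ mimo, desasda ~ disosdo — Ulshoish a corresponds to Mivasan o word-finally.
Applying these to Ulshoish 'derwima':
  derwima → dirwima   (e→i after a consonant, before r)
  dirwima → dirwimo   (a→o word-finally)
So the Mivasan cognate is 'dirwimo'.

dirwimo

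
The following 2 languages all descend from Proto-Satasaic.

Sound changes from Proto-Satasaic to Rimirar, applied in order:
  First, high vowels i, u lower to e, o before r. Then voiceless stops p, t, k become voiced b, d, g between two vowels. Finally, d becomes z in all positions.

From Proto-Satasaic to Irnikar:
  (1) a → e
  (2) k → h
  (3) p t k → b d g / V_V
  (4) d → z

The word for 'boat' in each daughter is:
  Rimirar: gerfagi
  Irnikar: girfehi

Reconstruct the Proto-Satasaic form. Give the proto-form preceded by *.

Position 2: Rimirar has e, Irnikar has i. Irnikar preserves i here (none of its changes turn any other segment into i), so the proto-segment is *i.
Position 6: Rimirar has g, Irnikar has h. Taking the neighbouring segments as reconstructed: Rimirar g could go back to *k or *g; Irnikar h could go back to *k or *h — the one source consistent with every daughter is *k.
Position 5: Rimirar has a, Irnikar has e. Rimirar preserves a here (none of its changes turn any other segment into a), so the proto-segment is *a.
This points to *girfaki. Verify forward in each daughter:
Rimirar: start from *girfaki.
  rule 1 (pre-rhotic lowering): girfaki → gerfaki
  rule 2 (intervocalic voicing): gerfaki → gerfagi
  rule 3: no change — gerfagi
  ⇒ Rimirar gerfagi
Irnikar: *girfaki
  girfaki → girfeki   [vowel merger]
  girfeki → girfehi   [unconditioned shift]
  girfehi (rule 3 does not apply)
  girfehi (rule 4 does not apply)
  giving Irnikar girfehi.
No other proto-form is consistent with every reflex, so the reconstruction is *girfaki.

*girfaki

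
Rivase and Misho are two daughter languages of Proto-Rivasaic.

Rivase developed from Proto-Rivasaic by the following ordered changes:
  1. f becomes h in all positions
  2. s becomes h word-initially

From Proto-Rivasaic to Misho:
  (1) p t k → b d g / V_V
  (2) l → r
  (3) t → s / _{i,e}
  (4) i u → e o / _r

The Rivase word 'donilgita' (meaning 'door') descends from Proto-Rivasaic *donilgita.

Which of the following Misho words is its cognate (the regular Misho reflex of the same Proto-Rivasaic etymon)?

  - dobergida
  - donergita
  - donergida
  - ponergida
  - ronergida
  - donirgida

Misho: *donilgita > donilgida > donirgida > donergida  (by intervocalic voicing, unconditioned shift, pre-rhotic lowering)
The other candidates each miss or misapply at least one Misho change.

donergida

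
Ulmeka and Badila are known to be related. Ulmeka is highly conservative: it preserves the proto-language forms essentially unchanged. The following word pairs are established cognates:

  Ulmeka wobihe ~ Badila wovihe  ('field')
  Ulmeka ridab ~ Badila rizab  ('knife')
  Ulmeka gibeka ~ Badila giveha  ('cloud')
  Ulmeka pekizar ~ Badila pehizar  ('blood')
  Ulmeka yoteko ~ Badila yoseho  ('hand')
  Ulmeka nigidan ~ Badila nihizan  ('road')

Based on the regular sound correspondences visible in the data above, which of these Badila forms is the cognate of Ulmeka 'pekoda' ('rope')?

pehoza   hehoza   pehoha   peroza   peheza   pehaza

yoteko ~ yoseho — Ulmeka k corresponds to Badila h between vowels (before a back vowel).
ridab ~ rizab, nigidan ~ nihizan — Ulmeka d corresponds to Badila z between vowels (before a back vowel).
Applying these to Ulmeka 'pekoda':
  pekoda → pehoda   (k→h between vowels (before a back vowel))
  pehoda → pehoza   (d→z between vowels (before a back vowel))
So the Badila cognate is 'pehoza'.

pehoza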